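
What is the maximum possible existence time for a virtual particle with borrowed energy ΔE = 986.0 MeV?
3.338 × 10^-25 s

Using the energy-time uncertainty principle:
ΔEΔt ≥ ℏ/2

For a virtual particle borrowing energy ΔE, the maximum lifetime is:
Δt_max = ℏ/(2ΔE)

Converting energy:
ΔE = 986.0 MeV = 1.580e-10 J

Δt_max = (1.055e-34 J·s) / (2 × 1.580e-10 J)
Δt_max = 3.338e-25 s = 3.338 × 10^-25 s

Virtual particles with higher borrowed energy exist for shorter times.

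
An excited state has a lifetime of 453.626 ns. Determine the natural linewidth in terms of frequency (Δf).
175.425 kHz

Using the energy-time uncertainty principle and E = hf:
ΔEΔt ≥ ℏ/2
hΔf·Δt ≥ ℏ/2

The minimum frequency uncertainty is:
Δf = ℏ/(2hτ) = 1/(4πτ)
Δf = 1/(4π × 4.536e-07 s)
Δf = 1.754e+05 Hz = 175.425 kHz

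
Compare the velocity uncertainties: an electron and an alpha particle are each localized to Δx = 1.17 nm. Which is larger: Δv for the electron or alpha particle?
The electron has the larger minimum velocity uncertainty, by a ratio of 7294.3.

For both particles, Δp_min = ℏ/(2Δx) = 4.507e-26 kg·m/s (same for both).

The velocity uncertainty is Δv = Δp/m:
- electron: Δv = 4.507e-26 / 9.109e-31 = 4.947e+04 m/s = 49.473 km/s
- alpha particle: Δv = 4.507e-26 / 6.645e-27 = 6.782e+00 m/s = 6.782 m/s

Ratio: 4.947e+04 / 6.782e+00 = 7294.3

The lighter particle has larger velocity uncertainty because Δv ∝ 1/m.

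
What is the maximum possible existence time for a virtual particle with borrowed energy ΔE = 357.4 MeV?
9.208 × 10^-25 s

Using the energy-time uncertainty principle:
ΔEΔt ≥ ℏ/2

For a virtual particle borrowing energy ΔE, the maximum lifetime is:
Δt_max = ℏ/(2ΔE)

Converting energy:
ΔE = 357.4 MeV = 5.726e-11 J

Δt_max = (1.055e-34 J·s) / (2 × 5.726e-11 J)
Δt_max = 9.208e-25 s = 9.208 × 10^-25 s

Virtual particles with higher borrowed energy exist for shorter times.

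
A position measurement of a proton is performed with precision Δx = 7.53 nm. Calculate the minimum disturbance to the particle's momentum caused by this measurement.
7.002 × 10^-27 kg·m/s

The uncertainty principle implies that measuring position disturbs momentum:
ΔxΔp ≥ ℏ/2

When we measure position with precision Δx, we necessarily introduce a momentum uncertainty:
Δp ≥ ℏ/(2Δx)
Δp_min = (1.055e-34 J·s) / (2 × 7.530e-09 m)
Δp_min = 7.002e-27 kg·m/s

The more precisely we measure position, the greater the momentum disturbance.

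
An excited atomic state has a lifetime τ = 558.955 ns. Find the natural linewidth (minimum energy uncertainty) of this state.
588.788 peV

Using the energy-time uncertainty principle:
ΔEΔt ≥ ℏ/2

The lifetime τ represents the time uncertainty Δt.
The natural linewidth (minimum energy uncertainty) is:

ΔE = ℏ/(2τ)
ΔE = (1.055e-34 J·s) / (2 × 5.590e-07 s)
ΔE = 9.433e-29 J = 588.788 peV

This natural linewidth limits the precision of spectroscopic measurements.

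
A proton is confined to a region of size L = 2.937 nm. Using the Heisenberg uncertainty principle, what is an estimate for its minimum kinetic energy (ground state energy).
601.376 neV

Using the uncertainty principle to estimate ground state energy:

1. The position uncertainty is approximately the confinement size:
   Δx ≈ L = 2.937e-09 m

2. From ΔxΔp ≥ ℏ/2, the minimum momentum uncertainty is:
   Δp ≈ ℏ/(2L) = 1.795e-26 kg·m/s

3. The kinetic energy is approximately:
   KE ≈ (Δp)²/(2m) = (1.795e-26)²/(2 × 1.673e-27 kg)
   KE ≈ 9.635e-26 J = 601.376 neV

This is an order-of-magnitude estimate of the ground state energy.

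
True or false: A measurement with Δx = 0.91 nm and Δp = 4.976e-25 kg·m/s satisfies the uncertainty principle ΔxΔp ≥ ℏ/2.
Yes, it satisfies the uncertainty principle.

Calculate the product ΔxΔp:
ΔxΔp = (9.100e-10 m) × (4.976e-25 kg·m/s)
ΔxΔp = 4.528e-34 J·s

Compare to the minimum allowed value ℏ/2:
ℏ/2 = 5.273e-35 J·s

Since ΔxΔp = 4.528e-34 J·s ≥ 5.273e-35 J·s = ℏ/2,
the measurement satisfies the uncertainty principle.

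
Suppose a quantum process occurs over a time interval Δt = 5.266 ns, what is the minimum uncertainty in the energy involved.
62.496 neV

Using the energy-time uncertainty principle:
ΔEΔt ≥ ℏ/2

The minimum uncertainty in energy is:
ΔE_min = ℏ/(2Δt)
ΔE_min = (1.055e-34 J·s) / (2 × 5.266e-09 s)
ΔE_min = 1.001e-26 J = 62.496 neV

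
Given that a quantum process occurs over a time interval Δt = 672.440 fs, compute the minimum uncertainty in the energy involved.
489.421 μeV

Using the energy-time uncertainty principle:
ΔEΔt ≥ ℏ/2

The minimum uncertainty in energy is:
ΔE_min = ℏ/(2Δt)
ΔE_min = (1.055e-34 J·s) / (2 × 6.724e-13 s)
ΔE_min = 7.841e-23 J = 489.421 μeV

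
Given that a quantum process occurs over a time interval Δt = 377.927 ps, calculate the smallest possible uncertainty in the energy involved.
870.819 neV

Using the energy-time uncertainty principle:
ΔEΔt ≥ ℏ/2

The minimum uncertainty in energy is:
ΔE_min = ℏ/(2Δt)
ΔE_min = (1.055e-34 J·s) / (2 × 3.779e-10 s)
ΔE_min = 1.395e-25 J = 870.819 neV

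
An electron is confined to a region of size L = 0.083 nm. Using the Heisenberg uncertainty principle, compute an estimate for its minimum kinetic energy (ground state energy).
1.383 eV

Using the uncertainty principle to estimate ground state energy:

1. The position uncertainty is approximately the confinement size:
   Δx ≈ L = 8.300e-11 m

2. From ΔxΔp ≥ ℏ/2, the minimum momentum uncertainty is:
   Δp ≈ ℏ/(2L) = 6.353e-25 kg·m/s

3. The kinetic energy is approximately:
   KE ≈ (Δp)²/(2m) = (6.353e-25)²/(2 × 9.109e-31 kg)
   KE ≈ 2.215e-19 J = 1.383 eV

This is an order-of-magnitude estimate of the ground state energy.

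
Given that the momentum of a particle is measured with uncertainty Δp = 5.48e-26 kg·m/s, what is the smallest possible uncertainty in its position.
962.201 pm

Using the Heisenberg uncertainty principle:
ΔxΔp ≥ ℏ/2

The minimum uncertainty in position is:
Δx_min = ℏ/(2Δp)
Δx_min = (1.055e-34 J·s) / (2 × 5.480e-26 kg·m/s)
Δx_min = 9.622e-10 m = 962.201 pm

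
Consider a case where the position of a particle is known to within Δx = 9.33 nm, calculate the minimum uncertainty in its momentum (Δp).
5.652 × 10^-27 kg·m/s

Using the Heisenberg uncertainty principle:
ΔxΔp ≥ ℏ/2

The minimum uncertainty in momentum is:
Δp_min = ℏ/(2Δx)
Δp_min = (1.055e-34 J·s) / (2 × 9.330e-09 m)
Δp_min = 5.652e-27 kg·m/s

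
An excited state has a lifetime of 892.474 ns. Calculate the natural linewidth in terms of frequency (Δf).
89.165 kHz

Using the energy-time uncertainty principle and E = hf:
ΔEΔt ≥ ℏ/2
hΔf·Δt ≥ ℏ/2

The minimum frequency uncertainty is:
Δf = ℏ/(2hτ) = 1/(4πτ)
Δf = 1/(4π × 8.925e-07 s)
Δf = 8.917e+04 Hz = 89.165 kHz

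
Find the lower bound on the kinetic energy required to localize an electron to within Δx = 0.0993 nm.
965.972 meV

Localizing a particle requires giving it sufficient momentum uncertainty:

1. From uncertainty principle: Δp ≥ ℏ/(2Δx)
   Δp_min = (1.055e-34 J·s) / (2 × 9.930e-11 m)
   Δp_min = 5.310e-25 kg·m/s

2. This momentum uncertainty corresponds to kinetic energy:
   KE ≈ (Δp)²/(2m) = (5.310e-25)²/(2 × 9.109e-31 kg)
   KE = 1.548e-19 J = 965.972 meV

Tighter localization requires more energy.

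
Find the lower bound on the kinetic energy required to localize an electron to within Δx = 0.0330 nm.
8.747 eV

Localizing a particle requires giving it sufficient momentum uncertainty:

1. From uncertainty principle: Δp ≥ ℏ/(2Δx)
   Δp_min = (1.055e-34 J·s) / (2 × 3.300e-11 m)
   Δp_min = 1.598e-24 kg·m/s

2. This momentum uncertainty corresponds to kinetic energy:
   KE ≈ (Δp)²/(2m) = (1.598e-24)²/(2 × 9.109e-31 kg)
   KE = 1.401e-18 J = 8.747 eV

Tighter localization requires more energy.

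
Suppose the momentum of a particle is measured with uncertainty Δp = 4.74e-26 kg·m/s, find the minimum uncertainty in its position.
1.112 nm

Using the Heisenberg uncertainty principle:
ΔxΔp ≥ ℏ/2

The minimum uncertainty in position is:
Δx_min = ℏ/(2Δp)
Δx_min = (1.055e-34 J·s) / (2 × 4.740e-26 kg·m/s)
Δx_min = 1.112e-09 m = 1.112 nm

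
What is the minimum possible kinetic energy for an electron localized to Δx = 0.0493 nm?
3.919 eV

Localizing a particle requires giving it sufficient momentum uncertainty:

1. From uncertainty principle: Δp ≥ ℏ/(2Δx)
   Δp_min = (1.055e-34 J·s) / (2 × 4.930e-11 m)
   Δp_min = 1.070e-24 kg·m/s

2. This momentum uncertainty corresponds to kinetic energy:
   KE ≈ (Δp)²/(2m) = (1.070e-24)²/(2 × 9.109e-31 kg)
   KE = 6.279e-19 J = 3.919 eV

Tighter localization requires more energy.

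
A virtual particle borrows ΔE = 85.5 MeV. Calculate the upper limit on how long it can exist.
3.849 ys

Using the energy-time uncertainty principle:
ΔEΔt ≥ ℏ/2

For a virtual particle borrowing energy ΔE, the maximum lifetime is:
Δt_max = ℏ/(2ΔE)

Converting energy:
ΔE = 85.5 MeV = 1.370e-11 J

Δt_max = (1.055e-34 J·s) / (2 × 1.370e-11 J)
Δt_max = 3.849e-24 s = 3.849 ys

Virtual particles with higher borrowed energy exist for shorter times.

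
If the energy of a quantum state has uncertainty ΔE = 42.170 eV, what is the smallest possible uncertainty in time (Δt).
7.804 as

Using the energy-time uncertainty principle:
ΔEΔt ≥ ℏ/2

The minimum uncertainty in time is:
Δt_min = ℏ/(2ΔE)
Δt_min = (1.055e-34 J·s) / (2 × 6.756e-18 J)
Δt_min = 7.804e-18 s = 7.804 as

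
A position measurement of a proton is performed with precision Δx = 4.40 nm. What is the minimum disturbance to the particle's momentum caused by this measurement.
1.198 × 10^-26 kg·m/s

The uncertainty principle implies that measuring position disturbs momentum:
ΔxΔp ≥ ℏ/2

When we measure position with precision Δx, we necessarily introduce a momentum uncertainty:
Δp ≥ ℏ/(2Δx)
Δp_min = (1.055e-34 J·s) / (2 × 4.400e-09 m)
Δp_min = 1.198e-26 kg·m/s

The more precisely we measure position, the greater the momentum disturbance.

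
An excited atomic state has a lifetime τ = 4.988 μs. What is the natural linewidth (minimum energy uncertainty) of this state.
65.980 peV

Using the energy-time uncertainty principle:
ΔEΔt ≥ ℏ/2

The lifetime τ represents the time uncertainty Δt.
The natural linewidth (minimum energy uncertainty) is:

ΔE = ℏ/(2τ)
ΔE = (1.055e-34 J·s) / (2 × 4.988e-06 s)
ΔE = 1.057e-29 J = 65.980 peV

This natural linewidth limits the precision of spectroscopic measurements.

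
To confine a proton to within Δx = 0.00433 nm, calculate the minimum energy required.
276.680 meV

Localizing a particle requires giving it sufficient momentum uncertainty:

1. From uncertainty principle: Δp ≥ ℏ/(2Δx)
   Δp_min = (1.055e-34 J·s) / (2 × 4.330e-12 m)
   Δp_min = 1.218e-23 kg·m/s

2. This momentum uncertainty corresponds to kinetic energy:
   KE ≈ (Δp)²/(2m) = (1.218e-23)²/(2 × 1.673e-27 kg)
   KE = 4.433e-20 J = 276.680 meV

Tighter localization requires more energy.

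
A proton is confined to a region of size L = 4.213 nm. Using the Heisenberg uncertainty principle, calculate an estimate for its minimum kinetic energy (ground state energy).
292.261 neV

Using the uncertainty principle to estimate ground state energy:

1. The position uncertainty is approximately the confinement size:
   Δx ≈ L = 4.213e-09 m

2. From ΔxΔp ≥ ℏ/2, the minimum momentum uncertainty is:
   Δp ≈ ℏ/(2L) = 1.252e-26 kg·m/s

3. The kinetic energy is approximately:
   KE ≈ (Δp)²/(2m) = (1.252e-26)²/(2 × 1.673e-27 kg)
   KE ≈ 4.683e-26 J = 292.261 neV

This is an order-of-magnitude estimate of the ground state energy.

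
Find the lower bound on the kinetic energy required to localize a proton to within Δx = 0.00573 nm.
157.996 meV

Localizing a particle requires giving it sufficient momentum uncertainty:

1. From uncertainty principle: Δp ≥ ℏ/(2Δx)
   Δp_min = (1.055e-34 J·s) / (2 × 5.730e-12 m)
   Δp_min = 9.202e-24 kg·m/s

2. This momentum uncertainty corresponds to kinetic energy:
   KE ≈ (Δp)²/(2m) = (9.202e-24)²/(2 × 1.673e-27 kg)
   KE = 2.531e-20 J = 157.996 meV

Tighter localization requires more energy.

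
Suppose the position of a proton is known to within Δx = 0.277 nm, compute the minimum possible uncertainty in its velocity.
113.807 m/s

Using the Heisenberg uncertainty principle and Δp = mΔv:
ΔxΔp ≥ ℏ/2
Δx(mΔv) ≥ ℏ/2

The minimum uncertainty in velocity is:
Δv_min = ℏ/(2mΔx)
Δv_min = (1.055e-34 J·s) / (2 × 1.673e-27 kg × 2.770e-10 m)
Δv_min = 1.138e+02 m/s = 113.807 m/s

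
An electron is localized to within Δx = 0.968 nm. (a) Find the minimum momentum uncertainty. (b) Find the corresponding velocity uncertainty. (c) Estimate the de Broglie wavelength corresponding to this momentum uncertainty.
(a) Δp_min = 5.447 × 10^-26 kg·m/s
(b) Δv_min = 59.797 km/s
(c) λ_dB = 12.164 nm

Step-by-step:

(a) From the uncertainty principle:
Δp_min = ℏ/(2Δx) = (1.055e-34 J·s)/(2 × 9.680e-10 m) = 5.447e-26 kg·m/s

(b) The velocity uncertainty:
Δv = Δp/m = (5.447e-26 kg·m/s)/(9.109e-31 kg) = 5.980e+04 m/s = 59.797 km/s

(c) The de Broglie wavelength for this momentum:
λ = h/p = (6.626e-34 J·s)/(5.447e-26 kg·m/s) = 1.216e-08 m = 12.164 nm

Note: The de Broglie wavelength is comparable to the localization size, as expected from wave-particle duality.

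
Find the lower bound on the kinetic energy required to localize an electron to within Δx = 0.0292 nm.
11.171 eV

Localizing a particle requires giving it sufficient momentum uncertainty:

1. From uncertainty principle: Δp ≥ ℏ/(2Δx)
   Δp_min = (1.055e-34 J·s) / (2 × 2.920e-11 m)
   Δp_min = 1.806e-24 kg·m/s

2. This momentum uncertainty corresponds to kinetic energy:
   KE ≈ (Δp)²/(2m) = (1.806e-24)²/(2 × 9.109e-31 kg)
   KE = 1.790e-18 J = 11.171 eV

Tighter localization requires more energy.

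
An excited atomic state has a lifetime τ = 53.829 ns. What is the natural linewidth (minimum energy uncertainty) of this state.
6.114 neV

Using the energy-time uncertainty principle:
ΔEΔt ≥ ℏ/2

The lifetime τ represents the time uncertainty Δt.
The natural linewidth (minimum energy uncertainty) is:

ΔE = ℏ/(2τ)
ΔE = (1.055e-34 J·s) / (2 × 5.383e-08 s)
ΔE = 9.796e-28 J = 6.114 neV

This natural linewidth limits the precision of spectroscopic measurements.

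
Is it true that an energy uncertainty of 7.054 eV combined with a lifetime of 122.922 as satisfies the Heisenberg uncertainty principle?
Yes, it satisfies the uncertainty relation.

Calculate the product ΔEΔt:
ΔE = 7.054 eV = 1.130e-18 J
ΔEΔt = (1.130e-18 J) × (1.229e-16 s)
ΔEΔt = 1.389e-34 J·s

Compare to the minimum allowed value ℏ/2:
ℏ/2 = 5.273e-35 J·s

Since ΔEΔt = 1.389e-34 J·s ≥ 5.273e-35 J·s = ℏ/2,
this satisfies the uncertainty relation.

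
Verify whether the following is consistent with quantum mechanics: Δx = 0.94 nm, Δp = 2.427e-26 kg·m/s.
No, it violates the uncertainty principle (impossible measurement).

Calculate the product ΔxΔp:
ΔxΔp = (9.400e-10 m) × (2.427e-26 kg·m/s)
ΔxΔp = 2.281e-35 J·s

Compare to the minimum allowed value ℏ/2:
ℏ/2 = 5.273e-35 J·s

Since ΔxΔp = 2.281e-35 J·s < 5.273e-35 J·s = ℏ/2,
the measurement violates the uncertainty principle.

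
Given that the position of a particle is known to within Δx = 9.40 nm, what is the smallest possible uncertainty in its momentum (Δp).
5.609 × 10^-27 kg·m/s

Using the Heisenberg uncertainty principle:
ΔxΔp ≥ ℏ/2

The minimum uncertainty in momentum is:
Δp_min = ℏ/(2Δx)
Δp_min = (1.055e-34 J·s) / (2 × 9.400e-09 m)
Δp_min = 5.609e-27 kg·m/s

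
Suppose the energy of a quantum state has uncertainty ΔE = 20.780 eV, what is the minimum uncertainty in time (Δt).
15.838 as

Using the energy-time uncertainty principle:
ΔEΔt ≥ ℏ/2

The minimum uncertainty in time is:
Δt_min = ℏ/(2ΔE)
Δt_min = (1.055e-34 J·s) / (2 × 3.329e-18 J)
Δt_min = 1.584e-17 s = 15.838 as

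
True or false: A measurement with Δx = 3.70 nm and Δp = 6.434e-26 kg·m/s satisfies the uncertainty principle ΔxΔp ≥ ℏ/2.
Yes, it satisfies the uncertainty principle.

Calculate the product ΔxΔp:
ΔxΔp = (3.700e-09 m) × (6.434e-26 kg·m/s)
ΔxΔp = 2.381e-34 J·s

Compare to the minimum allowed value ℏ/2:
ℏ/2 = 5.273e-35 J·s

Since ΔxΔp = 2.381e-34 J·s ≥ 5.273e-35 J·s = ℏ/2,
the measurement satisfies the uncertainty principle.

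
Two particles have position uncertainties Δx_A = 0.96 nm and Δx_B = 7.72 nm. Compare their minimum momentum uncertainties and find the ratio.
Particle A has the larger minimum momentum uncertainty, by a factor of 8.04.

For each particle, the minimum momentum uncertainty is Δp_min = ℏ/(2Δx):

Particle A: Δp_A = ℏ/(2×9.600e-10 m) = 5.493e-26 kg·m/s
Particle B: Δp_B = ℏ/(2×7.720e-09 m) = 6.830e-27 kg·m/s

Ratio: Δp_A/Δp_B = 8.04

Since Δp_min ∝ 1/Δx, the particle with smaller position uncertainty (A) has larger momentum uncertainty.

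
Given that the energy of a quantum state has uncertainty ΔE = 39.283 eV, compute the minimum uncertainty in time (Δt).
8.378 as

Using the energy-time uncertainty principle:
ΔEΔt ≥ ℏ/2

The minimum uncertainty in time is:
Δt_min = ℏ/(2ΔE)
Δt_min = (1.055e-34 J·s) / (2 × 6.294e-18 J)
Δt_min = 8.378e-18 s = 8.378 as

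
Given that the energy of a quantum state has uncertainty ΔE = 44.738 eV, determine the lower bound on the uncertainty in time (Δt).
7.356 as

Using the energy-time uncertainty principle:
ΔEΔt ≥ ℏ/2

The minimum uncertainty in time is:
Δt_min = ℏ/(2ΔE)
Δt_min = (1.055e-34 J·s) / (2 × 7.168e-18 J)
Δt_min = 7.356e-18 s = 7.356 as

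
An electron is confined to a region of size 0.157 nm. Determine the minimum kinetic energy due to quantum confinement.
386.424 meV

Using the uncertainty principle:

1. Position uncertainty: Δx ≈ 1.570e-10 m
2. Minimum momentum uncertainty: Δp = ℏ/(2Δx) = 3.359e-25 kg·m/s
3. Minimum kinetic energy:
   KE = (Δp)²/(2m) = (3.359e-25)²/(2 × 9.109e-31 kg)
   KE = 6.191e-20 J = 386.424 meV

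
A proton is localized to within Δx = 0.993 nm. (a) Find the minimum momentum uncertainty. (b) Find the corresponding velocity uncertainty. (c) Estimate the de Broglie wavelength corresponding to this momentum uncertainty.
(a) Δp_min = 5.310 × 10^-26 kg·m/s
(b) Δv_min = 31.747 m/s
(c) λ_dB = 12.478 nm

Step-by-step:

(a) From the uncertainty principle:
Δp_min = ℏ/(2Δx) = (1.055e-34 J·s)/(2 × 9.930e-10 m) = 5.310e-26 kg·m/s

(b) The velocity uncertainty:
Δv = Δp/m = (5.310e-26 kg·m/s)/(1.673e-27 kg) = 3.175e+01 m/s = 31.747 m/s

(c) The de Broglie wavelength for this momentum:
λ = h/p = (6.626e-34 J·s)/(5.310e-26 kg·m/s) = 1.248e-08 m = 12.478 nm

Note: The de Broglie wavelength is comparable to the localization size, as expected from wave-particle duality.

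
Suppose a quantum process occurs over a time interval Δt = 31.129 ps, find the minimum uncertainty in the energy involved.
10.572 μeV

Using the energy-time uncertainty principle:
ΔEΔt ≥ ℏ/2

The minimum uncertainty in energy is:
ΔE_min = ℏ/(2Δt)
ΔE_min = (1.055e-34 J·s) / (2 × 3.113e-11 s)
ΔE_min = 1.694e-24 J = 10.572 μeV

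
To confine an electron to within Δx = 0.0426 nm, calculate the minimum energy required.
5.249 eV

Localizing a particle requires giving it sufficient momentum uncertainty:

1. From uncertainty principle: Δp ≥ ℏ/(2Δx)
   Δp_min = (1.055e-34 J·s) / (2 × 4.260e-11 m)
   Δp_min = 1.238e-24 kg·m/s

2. This momentum uncertainty corresponds to kinetic energy:
   KE ≈ (Δp)²/(2m) = (1.238e-24)²/(2 × 9.109e-31 kg)
   KE = 8.409e-19 J = 5.249 eV

Tighter localization requires more energy.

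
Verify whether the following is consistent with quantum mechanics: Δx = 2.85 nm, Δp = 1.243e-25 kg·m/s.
Yes, it satisfies the uncertainty principle.

Calculate the product ΔxΔp:
ΔxΔp = (2.850e-09 m) × (1.243e-25 kg·m/s)
ΔxΔp = 3.543e-34 J·s

Compare to the minimum allowed value ℏ/2:
ℏ/2 = 5.273e-35 J·s

Since ΔxΔp = 3.543e-34 J·s ≥ 5.273e-35 J·s = ℏ/2,
the measurement satisfies the uncertainty principle.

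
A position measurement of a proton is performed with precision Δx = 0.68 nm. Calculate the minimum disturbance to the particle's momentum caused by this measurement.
7.754 × 10^-26 kg·m/s

The uncertainty principle implies that measuring position disturbs momentum:
ΔxΔp ≥ ℏ/2

When we measure position with precision Δx, we necessarily introduce a momentum uncertainty:
Δp ≥ ℏ/(2Δx)
Δp_min = (1.055e-34 J·s) / (2 × 6.800e-10 m)
Δp_min = 7.754e-26 kg·m/s

The more precisely we measure position, the greater the momentum disturbance.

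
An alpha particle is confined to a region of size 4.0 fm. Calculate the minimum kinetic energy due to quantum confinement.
81.613 keV

Using the uncertainty principle:

1. Position uncertainty: Δx ≈ 4.000e-15 m
2. Minimum momentum uncertainty: Δp = ℏ/(2Δx) = 1.318e-20 kg·m/s
3. Minimum kinetic energy:
   KE = (Δp)²/(2m) = (1.318e-20)²/(2 × 6.645e-27 kg)
   KE = 1.308e-14 J = 81.613 keV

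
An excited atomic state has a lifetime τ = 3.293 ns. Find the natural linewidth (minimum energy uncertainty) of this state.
99.941 neV

Using the energy-time uncertainty principle:
ΔEΔt ≥ ℏ/2

The lifetime τ represents the time uncertainty Δt.
The natural linewidth (minimum energy uncertainty) is:

ΔE = ℏ/(2τ)
ΔE = (1.055e-34 J·s) / (2 × 3.293e-09 s)
ΔE = 1.601e-26 J = 99.941 neV

This natural linewidth limits the precision of spectroscopic measurements.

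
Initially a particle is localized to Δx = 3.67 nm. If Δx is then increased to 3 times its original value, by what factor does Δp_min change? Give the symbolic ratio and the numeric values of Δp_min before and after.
Original Δp_min = 1.437 × 10^-26 kg·m/s; new Δp'_min = 4.789 × 10^-27 kg·m/s; ratio Δp'_min/Δp_min = 1/3.

From the uncertainty principle ΔxΔp ≥ ℏ/2, the minimum momentum uncertainty is Δp_min = ℏ/(2Δx).

Original (Δx = 3.67 nm = 3.670e-09 m):
Δp_min = (1.055e-34 J·s)/(2 × 3.670e-09 m) = 1.437e-26 kg·m/s

When Δx → 3Δx:
Δp'_min = ℏ/(2 × 3Δx) = (1/3) × ℏ/(2Δx) = (1/3) × Δp_min
Δp'_min = 1/3 × 1.437e-26 kg·m/s = 4.789e-27 kg·m/s

Since Δp_min ∝ 1/Δx, when Δx is increased to 3 times its original value, Δp_min decreases to 1/3 of its original value.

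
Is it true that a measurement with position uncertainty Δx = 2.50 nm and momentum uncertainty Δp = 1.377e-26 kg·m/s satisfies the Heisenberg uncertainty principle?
No, it violates the uncertainty principle (impossible measurement).

Calculate the product ΔxΔp:
ΔxΔp = (2.500e-09 m) × (1.377e-26 kg·m/s)
ΔxΔp = 3.442e-35 J·s

Compare to the minimum allowed value ℏ/2:
ℏ/2 = 5.273e-35 J·s

Since ΔxΔp = 3.442e-35 J·s < 5.273e-35 J·s = ℏ/2,
the measurement violates the uncertainty principle.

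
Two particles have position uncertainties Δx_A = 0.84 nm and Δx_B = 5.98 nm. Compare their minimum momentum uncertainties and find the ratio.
Particle A has the larger minimum momentum uncertainty, by a factor of 7.12.

For each particle, the minimum momentum uncertainty is Δp_min = ℏ/(2Δx):

Particle A: Δp_A = ℏ/(2×8.400e-10 m) = 6.277e-26 kg·m/s
Particle B: Δp_B = ℏ/(2×5.980e-09 m) = 8.817e-27 kg·m/s

Ratio: Δp_A/Δp_B = 7.12

Since Δp_min ∝ 1/Δx, the particle with smaller position uncertainty (A) has larger momentum uncertainty.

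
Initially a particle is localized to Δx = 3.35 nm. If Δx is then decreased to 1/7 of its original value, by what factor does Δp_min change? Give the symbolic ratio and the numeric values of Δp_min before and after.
Original Δp_min = 1.574 × 10^-26 kg·m/s; new Δp'_min = 1.102 × 10^-25 kg·m/s; ratio Δp'_min/Δp_min = 7.

From the uncertainty principle ΔxΔp ≥ ℏ/2, the minimum momentum uncertainty is Δp_min = ℏ/(2Δx).

Original (Δx = 3.35 nm = 3.350e-09 m):
Δp_min = (1.055e-34 J·s)/(2 × 3.350e-09 m) = 1.574e-26 kg·m/s

When Δx → (1/7)Δx:
Δp'_min = ℏ/(2 × (1/7)Δx) = 7 × ℏ/(2Δx) = 7 × Δp_min
Δp'_min = 7 × 1.574e-26 kg·m/s = 1.102e-25 kg·m/s

Since Δp_min ∝ 1/Δx, when Δx is decreased to 1/7 of its original value, Δp_min increases to 7 times its original value.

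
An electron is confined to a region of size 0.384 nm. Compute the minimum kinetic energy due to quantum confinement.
64.595 meV

Using the uncertainty principle:

1. Position uncertainty: Δx ≈ 3.840e-10 m
2. Minimum momentum uncertainty: Δp = ℏ/(2Δx) = 1.373e-25 kg·m/s
3. Minimum kinetic energy:
   KE = (Δp)²/(2m) = (1.373e-25)²/(2 × 9.109e-31 kg)
   KE = 1.035e-20 J = 64.595 meV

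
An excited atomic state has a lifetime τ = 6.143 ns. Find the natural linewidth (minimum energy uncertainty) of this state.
53.574 neV

Using the energy-time uncertainty principle:
ΔEΔt ≥ ℏ/2

The lifetime τ represents the time uncertainty Δt.
The natural linewidth (minimum energy uncertainty) is:

ΔE = ℏ/(2τ)
ΔE = (1.055e-34 J·s) / (2 × 6.143e-09 s)
ΔE = 8.584e-27 J = 53.574 neV

This natural linewidth limits the precision of spectroscopic measurements.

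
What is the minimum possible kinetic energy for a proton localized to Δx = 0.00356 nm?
409.312 meV

Localizing a particle requires giving it sufficient momentum uncertainty:

1. From uncertainty principle: Δp ≥ ℏ/(2Δx)
   Δp_min = (1.055e-34 J·s) / (2 × 3.560e-12 m)
   Δp_min = 1.481e-23 kg·m/s

2. This momentum uncertainty corresponds to kinetic energy:
   KE ≈ (Δp)²/(2m) = (1.481e-23)²/(2 × 1.673e-27 kg)
   KE = 6.558e-20 J = 409.312 meV

Tighter localization requires more energy.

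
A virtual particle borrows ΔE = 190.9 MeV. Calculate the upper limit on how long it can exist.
1.724 ys

Using the energy-time uncertainty principle:
ΔEΔt ≥ ℏ/2

For a virtual particle borrowing energy ΔE, the maximum lifetime is:
Δt_max = ℏ/(2ΔE)

Converting energy:
ΔE = 190.9 MeV = 3.059e-11 J

Δt_max = (1.055e-34 J·s) / (2 × 3.059e-11 J)
Δt_max = 1.724e-24 s = 1.724 ys

Virtual particles with higher borrowed energy exist for shorter times.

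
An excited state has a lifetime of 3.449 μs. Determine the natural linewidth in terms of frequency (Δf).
23.073 kHz

Using the energy-time uncertainty principle and E = hf:
ΔEΔt ≥ ℏ/2
hΔf·Δt ≥ ℏ/2

The minimum frequency uncertainty is:
Δf = ℏ/(2hτ) = 1/(4πτ)
Δf = 1/(4π × 3.449e-06 s)
Δf = 2.307e+04 Hz = 23.073 kHz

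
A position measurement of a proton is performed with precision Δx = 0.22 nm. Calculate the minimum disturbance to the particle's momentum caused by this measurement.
2.397 × 10^-25 kg·m/s

The uncertainty principle implies that measuring position disturbs momentum:
ΔxΔp ≥ ℏ/2

When we measure position with precision Δx, we necessarily introduce a momentum uncertainty:
Δp ≥ ℏ/(2Δx)
Δp_min = (1.055e-34 J·s) / (2 × 2.200e-10 m)
Δp_min = 2.397e-25 kg·m/s

The more precisely we measure position, the greater the momentum disturbance.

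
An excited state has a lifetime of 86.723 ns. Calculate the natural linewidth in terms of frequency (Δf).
917.605 kHz

Using the energy-time uncertainty principle and E = hf:
ΔEΔt ≥ ℏ/2
hΔf·Δt ≥ ℏ/2

The minimum frequency uncertainty is:
Δf = ℏ/(2hτ) = 1/(4πτ)
Δf = 1/(4π × 8.672e-08 s)
Δf = 9.176e+05 Hz = 917.605 kHz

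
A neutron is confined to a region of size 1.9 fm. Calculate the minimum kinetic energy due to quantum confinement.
1.435 MeV

Using the uncertainty principle:

1. Position uncertainty: Δx ≈ 1.900e-15 m
2. Minimum momentum uncertainty: Δp = ℏ/(2Δx) = 2.775e-20 kg·m/s
3. Minimum kinetic energy:
   KE = (Δp)²/(2m) = (2.775e-20)²/(2 × 1.675e-27 kg)
   KE = 2.299e-13 J = 1.435 MeV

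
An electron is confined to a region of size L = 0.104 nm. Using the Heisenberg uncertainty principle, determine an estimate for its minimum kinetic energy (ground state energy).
880.636 meV

Using the uncertainty principle to estimate ground state energy:

1. The position uncertainty is approximately the confinement size:
   Δx ≈ L = 1.040e-10 m

2. From ΔxΔp ≥ ℏ/2, the minimum momentum uncertainty is:
   Δp ≈ ℏ/(2L) = 5.070e-25 kg·m/s

3. The kinetic energy is approximately:
   KE ≈ (Δp)²/(2m) = (5.070e-25)²/(2 × 9.109e-31 kg)
   KE ≈ 1.411e-19 J = 880.636 meV

This is an order-of-magnitude estimate of the ground state energy.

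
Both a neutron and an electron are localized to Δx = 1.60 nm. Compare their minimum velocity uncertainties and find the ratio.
The electron has the larger minimum velocity uncertainty, by a ratio of 1838.7.

For both particles, Δp_min = ℏ/(2Δx) = 3.296e-26 kg·m/s (same for both).

The velocity uncertainty is Δv = Δp/m:
- neutron: Δv = 3.296e-26 / 1.675e-27 = 1.968e+01 m/s = 19.676 m/s
- electron: Δv = 3.296e-26 / 9.109e-31 = 3.618e+04 m/s = 36.177 km/s

Ratio: 3.618e+04 / 1.968e+01 = 1838.7

The lighter particle has larger velocity uncertainty because Δv ∝ 1/m.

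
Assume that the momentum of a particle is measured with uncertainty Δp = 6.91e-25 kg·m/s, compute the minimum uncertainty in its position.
76.308 pm

Using the Heisenberg uncertainty principle:
ΔxΔp ≥ ℏ/2

The minimum uncertainty in position is:
Δx_min = ℏ/(2Δp)
Δx_min = (1.055e-34 J·s) / (2 × 6.910e-25 kg·m/s)
Δx_min = 7.631e-11 m = 76.308 pm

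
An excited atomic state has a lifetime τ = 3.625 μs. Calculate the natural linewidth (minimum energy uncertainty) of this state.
90.788 peV

Using the energy-time uncertainty principle:
ΔEΔt ≥ ℏ/2

The lifetime τ represents the time uncertainty Δt.
The natural linewidth (minimum energy uncertainty) is:

ΔE = ℏ/(2τ)
ΔE = (1.055e-34 J·s) / (2 × 3.625e-06 s)
ΔE = 1.455e-29 J = 90.788 peV

This natural linewidth limits the precision of spectroscopic measurements.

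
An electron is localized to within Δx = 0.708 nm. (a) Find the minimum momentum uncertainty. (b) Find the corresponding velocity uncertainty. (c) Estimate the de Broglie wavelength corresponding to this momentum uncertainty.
(a) Δp_min = 7.448 × 10^-26 kg·m/s
(b) Δv_min = 81.757 km/s
(c) λ_dB = 8.897 nm

Step-by-step:

(a) From the uncertainty principle:
Δp_min = ℏ/(2Δx) = (1.055e-34 J·s)/(2 × 7.080e-10 m) = 7.448e-26 kg·m/s

(b) The velocity uncertainty:
Δv = Δp/m = (7.448e-26 kg·m/s)/(9.109e-31 kg) = 8.176e+04 m/s = 81.757 km/s

(c) The de Broglie wavelength for this momentum:
λ = h/p = (6.626e-34 J·s)/(7.448e-26 kg·m/s) = 8.897e-09 m = 8.897 nm

Note: The de Broglie wavelength is comparable to the localization size, as expected from wave-particle duality.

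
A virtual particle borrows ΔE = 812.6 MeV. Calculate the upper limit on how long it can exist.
4.050 × 10^-25 s

Using the energy-time uncertainty principle:
ΔEΔt ≥ ℏ/2

For a virtual particle borrowing energy ΔE, the maximum lifetime is:
Δt_max = ℏ/(2ΔE)

Converting energy:
ΔE = 812.6 MeV = 1.302e-10 J

Δt_max = (1.055e-34 J·s) / (2 × 1.302e-10 J)
Δt_max = 4.050e-25 s = 4.050 × 10^-25 s

Virtual particles with higher borrowed energy exist for shorter times.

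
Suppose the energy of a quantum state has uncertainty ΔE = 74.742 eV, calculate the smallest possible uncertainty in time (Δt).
4.403 as

Using the energy-time uncertainty principle:
ΔEΔt ≥ ℏ/2

The minimum uncertainty in time is:
Δt_min = ℏ/(2ΔE)
Δt_min = (1.055e-34 J·s) / (2 × 1.197e-17 J)
Δt_min = 4.403e-18 s = 4.403 as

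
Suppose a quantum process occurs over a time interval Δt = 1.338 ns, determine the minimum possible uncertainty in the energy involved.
245.969 neV

Using the energy-time uncertainty principle:
ΔEΔt ≥ ℏ/2

The minimum uncertainty in energy is:
ΔE_min = ℏ/(2Δt)
ΔE_min = (1.055e-34 J·s) / (2 × 1.338e-09 s)
ΔE_min = 3.941e-26 J = 245.969 neV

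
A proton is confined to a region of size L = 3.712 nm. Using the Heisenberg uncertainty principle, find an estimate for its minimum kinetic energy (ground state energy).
376.477 neV

Using the uncertainty principle to estimate ground state energy:

1. The position uncertainty is approximately the confinement size:
   Δx ≈ L = 3.712e-09 m

2. From ΔxΔp ≥ ℏ/2, the minimum momentum uncertainty is:
   Δp ≈ ℏ/(2L) = 1.420e-26 kg·m/s

3. The kinetic energy is approximately:
   KE ≈ (Δp)²/(2m) = (1.420e-26)²/(2 × 1.673e-27 kg)
   KE ≈ 6.032e-26 J = 376.477 neV

This is an order-of-magnitude estimate of the ground state energy.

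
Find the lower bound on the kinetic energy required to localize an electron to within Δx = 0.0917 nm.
1.133 eV

Localizing a particle requires giving it sufficient momentum uncertainty:

1. From uncertainty principle: Δp ≥ ℏ/(2Δx)
   Δp_min = (1.055e-34 J·s) / (2 × 9.170e-11 m)
   Δp_min = 5.750e-25 kg·m/s

2. This momentum uncertainty corresponds to kinetic energy:
   KE ≈ (Δp)²/(2m) = (5.750e-25)²/(2 × 9.109e-31 kg)
   KE = 1.815e-19 J = 1.133 eV

Tighter localization requires more energy.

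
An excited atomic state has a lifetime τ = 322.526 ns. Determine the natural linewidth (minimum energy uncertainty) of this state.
1.020 neV

Using the energy-time uncertainty principle:
ΔEΔt ≥ ℏ/2

The lifetime τ represents the time uncertainty Δt.
The natural linewidth (minimum energy uncertainty) is:

ΔE = ℏ/(2τ)
ΔE = (1.055e-34 J·s) / (2 × 3.225e-07 s)
ΔE = 1.635e-28 J = 1.020 neV

This natural linewidth limits the precision of spectroscopic measurements.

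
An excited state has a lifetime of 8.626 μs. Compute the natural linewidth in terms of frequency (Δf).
9.225 kHz

Using the energy-time uncertainty principle and E = hf:
ΔEΔt ≥ ℏ/2
hΔf·Δt ≥ ℏ/2

The minimum frequency uncertainty is:
Δf = ℏ/(2hτ) = 1/(4πτ)
Δf = 1/(4π × 8.626e-06 s)
Δf = 9.225e+03 Hz = 9.225 kHz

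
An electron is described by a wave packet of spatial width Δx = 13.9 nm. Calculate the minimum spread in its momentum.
3.793 × 10^-27 kg·m/s

For a wave packet, the spatial width Δx and momentum spread Δp are related by the uncertainty principle:
ΔxΔp ≥ ℏ/2

The minimum momentum spread is:
Δp_min = ℏ/(2Δx)
Δp_min = (1.055e-34 J·s) / (2 × 1.390e-08 m)
Δp_min = 3.793e-27 kg·m/s

A wave packet cannot have both a well-defined position and well-defined momentum.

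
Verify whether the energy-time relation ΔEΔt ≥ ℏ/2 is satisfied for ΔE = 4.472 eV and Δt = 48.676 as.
No, it violates the uncertainty relation.

Calculate the product ΔEΔt:
ΔE = 4.472 eV = 7.165e-19 J
ΔEΔt = (7.165e-19 J) × (4.868e-17 s)
ΔEΔt = 3.488e-35 J·s

Compare to the minimum allowed value ℏ/2:
ℏ/2 = 5.273e-35 J·s

Since ΔEΔt = 3.488e-35 J·s < 5.273e-35 J·s = ℏ/2,
this violates the uncertainty relation.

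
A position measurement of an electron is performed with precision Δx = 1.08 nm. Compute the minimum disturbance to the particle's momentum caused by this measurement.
4.882 × 10^-26 kg·m/s

The uncertainty principle implies that measuring position disturbs momentum:
ΔxΔp ≥ ℏ/2

When we measure position with precision Δx, we necessarily introduce a momentum uncertainty:
Δp ≥ ℏ/(2Δx)
Δp_min = (1.055e-34 J·s) / (2 × 1.080e-09 m)
Δp_min = 4.882e-26 kg·m/s

The more precisely we measure position, the greater the momentum disturbance.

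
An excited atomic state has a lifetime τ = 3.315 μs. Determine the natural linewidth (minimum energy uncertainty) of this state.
99.278 peV

Using the energy-time uncertainty principle:
ΔEΔt ≥ ℏ/2

The lifetime τ represents the time uncertainty Δt.
The natural linewidth (minimum energy uncertainty) is:

ΔE = ℏ/(2τ)
ΔE = (1.055e-34 J·s) / (2 × 3.315e-06 s)
ΔE = 1.591e-29 J = 99.278 peV

This natural linewidth limits the precision of spectroscopic measurements.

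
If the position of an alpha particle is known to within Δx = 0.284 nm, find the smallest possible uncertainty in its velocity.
27.942 m/s

Using the Heisenberg uncertainty principle and Δp = mΔv:
ΔxΔp ≥ ℏ/2
Δx(mΔv) ≥ ℏ/2

The minimum uncertainty in velocity is:
Δv_min = ℏ/(2mΔx)
Δv_min = (1.055e-34 J·s) / (2 × 6.645e-27 kg × 2.840e-10 m)
Δv_min = 2.794e+01 m/s = 27.942 m/s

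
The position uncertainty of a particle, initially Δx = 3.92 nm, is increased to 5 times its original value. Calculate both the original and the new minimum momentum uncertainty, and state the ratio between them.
Original Δp_min = 1.345 × 10^-26 kg·m/s; new Δp'_min = 2.690 × 10^-27 kg·m/s; ratio Δp'_min/Δp_min = 1/5.

From the uncertainty principle ΔxΔp ≥ ℏ/2, the minimum momentum uncertainty is Δp_min = ℏ/(2Δx).

Original (Δx = 3.92 nm = 3.920e-09 m):
Δp_min = (1.055e-34 J·s)/(2 × 3.920e-09 m) = 1.345e-26 kg·m/s

When Δx → 5Δx:
Δp'_min = ℏ/(2 × 5Δx) = (1/5) × ℏ/(2Δx) = (1/5) × Δp_min
Δp'_min = 1/5 × 1.345e-26 kg·m/s = 2.690e-27 kg·m/s

Since Δp_min ∝ 1/Δx, when Δx is increased to 5 times its original value, Δp_min decreases to 1/5 of its original value.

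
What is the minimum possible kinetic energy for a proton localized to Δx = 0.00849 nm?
71.968 meV

Localizing a particle requires giving it sufficient momentum uncertainty:

1. From uncertainty principle: Δp ≥ ℏ/(2Δx)
   Δp_min = (1.055e-34 J·s) / (2 × 8.490e-12 m)
   Δp_min = 6.211e-24 kg·m/s

2. This momentum uncertainty corresponds to kinetic energy:
   KE ≈ (Δp)²/(2m) = (6.211e-24)²/(2 × 1.673e-27 kg)
   KE = 1.153e-20 J = 71.968 meV

Tighter localization requires more energy.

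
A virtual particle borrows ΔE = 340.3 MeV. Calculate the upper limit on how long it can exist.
9.671 × 10^-25 s

Using the energy-time uncertainty principle:
ΔEΔt ≥ ℏ/2

For a virtual particle borrowing energy ΔE, the maximum lifetime is:
Δt_max = ℏ/(2ΔE)

Converting energy:
ΔE = 340.3 MeV = 5.452e-11 J

Δt_max = (1.055e-34 J·s) / (2 × 5.452e-11 J)
Δt_max = 9.671e-25 s = 9.671 × 10^-25 s

Virtual particles with higher borrowed energy exist for shorter times.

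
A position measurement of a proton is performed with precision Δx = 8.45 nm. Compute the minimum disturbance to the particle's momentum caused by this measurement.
6.240 × 10^-27 kg·m/s

The uncertainty principle implies that measuring position disturbs momentum:
ΔxΔp ≥ ℏ/2

When we measure position with precision Δx, we necessarily introduce a momentum uncertainty:
Δp ≥ ℏ/(2Δx)
Δp_min = (1.055e-34 J·s) / (2 × 8.450e-09 m)
Δp_min = 6.240e-27 kg·m/s

The more precisely we measure position, the greater the momentum disturbance.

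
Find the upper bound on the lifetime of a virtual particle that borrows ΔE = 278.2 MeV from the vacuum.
1.183 ys

Using the energy-time uncertainty principle:
ΔEΔt ≥ ℏ/2

For a virtual particle borrowing energy ΔE, the maximum lifetime is:
Δt_max = ℏ/(2ΔE)

Converting energy:
ΔE = 278.2 MeV = 4.457e-11 J

Δt_max = (1.055e-34 J·s) / (2 × 4.457e-11 J)
Δt_max = 1.183e-24 s = 1.183 ys

Virtual particles with higher borrowed energy exist for shorter times.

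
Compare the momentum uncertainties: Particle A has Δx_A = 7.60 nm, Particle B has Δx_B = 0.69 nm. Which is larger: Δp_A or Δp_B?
Particle B has the larger minimum momentum uncertainty, by a factor of 11.01.

For each particle, the minimum momentum uncertainty is Δp_min = ℏ/(2Δx):

Particle A: Δp_A = ℏ/(2×7.600e-09 m) = 6.938e-27 kg·m/s
Particle B: Δp_B = ℏ/(2×6.900e-10 m) = 7.642e-26 kg·m/s

Ratio: Δp_B/Δp_A = 11.01

Since Δp_min ∝ 1/Δx, the particle with smaller position uncertainty (B) has larger momentum uncertainty.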